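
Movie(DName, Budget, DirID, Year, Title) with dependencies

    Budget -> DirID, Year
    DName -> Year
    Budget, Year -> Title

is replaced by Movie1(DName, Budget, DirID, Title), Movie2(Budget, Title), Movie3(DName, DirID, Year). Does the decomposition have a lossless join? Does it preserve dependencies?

Lossless test (chase): Rows 1 and 2 agree on Budget; apply Budget→DirID, Year and equate their DirID, Year entries. Rows 1 and 3 agree on DName; apply DName→Year and equate their Year entries. Row 1 is now all distinguished symbols — the join is lossless.
Dependency preservation: the restricted closure of {Budget} across the fragments never reaches {DirID, Year}, so Budget → DirID, Year cannot be enforced without a join — not preserved.

lossless but not dependency-preserving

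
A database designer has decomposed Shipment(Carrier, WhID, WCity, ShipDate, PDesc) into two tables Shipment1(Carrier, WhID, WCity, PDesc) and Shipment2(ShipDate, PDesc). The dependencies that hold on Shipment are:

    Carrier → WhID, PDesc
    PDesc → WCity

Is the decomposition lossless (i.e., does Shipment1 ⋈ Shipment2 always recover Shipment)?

Common attributes: Shipment1 ∩ Shipment2 = {PDesc}.
Closure of {PDesc}: PDesc → WCity applies, adding WCity. So (PDesc)⁺ = {WCity, PDesc}.
The closure contains neither all of Shipment1 = {Carrier, WhID, WCity, PDesc} nor all of Shipment2 = {ShipDate, PDesc}, so the common attributes are not a superkey of either fragment. The join is lossy.

No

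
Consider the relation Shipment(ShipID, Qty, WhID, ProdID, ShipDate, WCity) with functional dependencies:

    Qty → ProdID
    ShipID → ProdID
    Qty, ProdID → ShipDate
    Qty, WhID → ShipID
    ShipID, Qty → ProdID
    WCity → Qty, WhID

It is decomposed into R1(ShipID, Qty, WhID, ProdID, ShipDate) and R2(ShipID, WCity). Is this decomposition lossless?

No

Common attributes: R1 ∩ R2 = {ShipID}.
Closure of {ShipID}: ShipID → ProdID applies, adding ProdID. So (ShipID)⁺ = {ShipID, ProdID}.
The closure contains neither all of R1 = {ShipID, Qty, WhID, ProdID, ShipDate} nor all of R2 = {ShipID, WCity}, so the common attributes are not a superkey of either fragment. The join is lossy.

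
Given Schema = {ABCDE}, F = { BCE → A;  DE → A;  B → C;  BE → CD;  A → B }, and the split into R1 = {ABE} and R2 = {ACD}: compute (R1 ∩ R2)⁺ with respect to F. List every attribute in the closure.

ABC

R1 ∩ R2 = {A}.
A → B applies, adding B
B → C applies, adding C
Closure: {ABC}.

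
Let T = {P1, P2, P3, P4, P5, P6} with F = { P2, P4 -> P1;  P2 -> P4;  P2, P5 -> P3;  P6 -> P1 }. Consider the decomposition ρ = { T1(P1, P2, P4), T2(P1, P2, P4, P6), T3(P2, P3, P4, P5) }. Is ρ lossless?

Chase test. Columns are P1, P2, P3, P4, P5, P6; row i has aⱼ where attribute j ∈ Ti, else bᵢⱼ.
Initial tableau (one row per fragment):
  row 1: a1 a2 b13 a4 b15 b16
  row 2: a1 a2 b23 a4 b25 a6
  row 3: b31 a2 a3 a4 a5 b36
Rows 1 and 3 agree on P2, P4; apply P2, P4→P1 and equate their P1 entries.
No row becomes fully distinguished — the join is lossy.

No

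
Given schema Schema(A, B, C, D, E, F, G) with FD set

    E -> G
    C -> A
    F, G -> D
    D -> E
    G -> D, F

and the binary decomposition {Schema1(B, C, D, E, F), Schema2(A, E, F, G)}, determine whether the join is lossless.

Common attributes: Schema1 ∩ Schema2 = {E, F}.
Closure of {E, F}: E → G applies, adding G; F, G → D applies, adding D. So (E, F)⁺ = {D, E, F, G}.
The closure contains neither all of Schema1 = {B, C, D, E, F} nor all of Schema2 = {A, E, F, G}, so the common attributes are not a superkey of either fragment. The join is lossy.

No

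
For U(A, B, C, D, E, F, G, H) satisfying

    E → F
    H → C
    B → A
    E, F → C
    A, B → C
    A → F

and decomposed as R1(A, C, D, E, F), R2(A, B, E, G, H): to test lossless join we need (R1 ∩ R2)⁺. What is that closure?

A, C, E, F

R1 ∩ R2 = {A, E}.
E → F applies, adding F
E, F → C applies, adding C
Closure: {A, C, E, F}.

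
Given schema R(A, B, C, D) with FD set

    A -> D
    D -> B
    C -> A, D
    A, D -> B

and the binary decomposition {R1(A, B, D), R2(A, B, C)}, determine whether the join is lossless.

Yes

Common attributes: R1 ∩ R2 = {A, B}.
Closure of {A, B}: A → D applies, adding D. So (A, B)⁺ = {A, B, D}.
This closure contains every attribute of R1, so R1 ∩ R2 → R1. The join is lossless.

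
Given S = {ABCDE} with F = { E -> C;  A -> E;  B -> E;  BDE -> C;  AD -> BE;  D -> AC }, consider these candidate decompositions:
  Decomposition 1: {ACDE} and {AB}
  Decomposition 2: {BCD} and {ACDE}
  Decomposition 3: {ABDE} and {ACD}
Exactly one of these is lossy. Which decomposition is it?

Decomposition 1: common = {A}, closure = {ACE} → lossy.
Decomposition 2: common = {CD}, closure = {ABCDE} → lossless.
Decomposition 3: common = {AD}, closure = {ABCDE} → lossless.

Decomposition 1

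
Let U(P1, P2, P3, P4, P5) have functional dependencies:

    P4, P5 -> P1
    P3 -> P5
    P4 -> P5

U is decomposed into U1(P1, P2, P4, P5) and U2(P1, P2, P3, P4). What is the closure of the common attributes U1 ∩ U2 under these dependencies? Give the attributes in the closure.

P1, P2, P4, P5

U1 ∩ U2 = {P1, P2, P4}.
P4 → P5 applies, adding P5
Closure: {P1, P2, P4, P5}.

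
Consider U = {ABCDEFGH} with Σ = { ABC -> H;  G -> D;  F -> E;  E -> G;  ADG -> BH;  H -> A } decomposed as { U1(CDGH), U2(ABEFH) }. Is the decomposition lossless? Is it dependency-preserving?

Lossless test: (H)⁺ = {AH}, which is a superkey of neither fragment — lossy.
Dependency preservation: the restricted closure of {ABC} across the fragments never reaches {H}, so ABC → H cannot be enforced without a join — not preserved.

lossy and not dependency-preserving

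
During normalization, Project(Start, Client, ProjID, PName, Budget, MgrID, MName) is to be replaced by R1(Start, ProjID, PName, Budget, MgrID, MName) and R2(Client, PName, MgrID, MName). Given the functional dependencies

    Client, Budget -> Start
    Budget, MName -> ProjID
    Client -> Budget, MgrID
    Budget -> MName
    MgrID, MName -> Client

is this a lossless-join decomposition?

Yes

Common attributes: R1 ∩ R2 = {PName, MgrID, MName}.
Closure of {PName, MgrID, MName}: MgrID, MName → Client applies, adding Client; Client → Budget, MgrID applies, adding Budget; Client, Budget → Start applies, adding Start; Budget, MName → ProjID applies, adding ProjID. So (PName, MgrID, MName)⁺ = {Start, Client, ProjID, PName, Budget, MgrID, MName}.
This closure contains every attribute of R1, so R1 ∩ R2 → R1. The join is lossless.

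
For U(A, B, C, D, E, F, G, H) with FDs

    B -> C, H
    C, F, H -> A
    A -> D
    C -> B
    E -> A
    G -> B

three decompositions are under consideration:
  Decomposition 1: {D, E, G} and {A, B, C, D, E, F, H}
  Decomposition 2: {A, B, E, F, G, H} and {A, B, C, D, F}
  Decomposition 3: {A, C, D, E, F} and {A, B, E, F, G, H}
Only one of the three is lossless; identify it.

Decomposition 1: common = {D, E}, closure = {A, D, E} → lossy.
Decomposition 2: common = {A, B, F}, closure = {A, B, C, D, F, H} → lossless.
Decomposition 3: common = {A, E, F}, closure = {A, D, E, F} → lossy.

Decomposition 2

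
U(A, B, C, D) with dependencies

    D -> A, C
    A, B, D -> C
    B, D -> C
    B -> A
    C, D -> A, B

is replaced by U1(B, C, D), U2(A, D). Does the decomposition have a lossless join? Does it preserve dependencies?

lossless but not dependency-preserving

Lossless test: (D)⁺ = {A, B, C, D}, which contains all of one fragment — lossless.
Dependency preservation: the restricted closure of {B} across the fragments never reaches {A}, so B → A cannot be enforced without a join — not preserved.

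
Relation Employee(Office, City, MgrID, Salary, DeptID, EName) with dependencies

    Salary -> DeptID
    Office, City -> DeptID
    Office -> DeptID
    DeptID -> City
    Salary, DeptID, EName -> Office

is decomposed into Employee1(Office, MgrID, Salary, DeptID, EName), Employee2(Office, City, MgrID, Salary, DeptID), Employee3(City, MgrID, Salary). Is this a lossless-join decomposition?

Chase test. Columns are Office, City, MgrID, Salary, DeptID, EName; row i has aⱼ where attribute j ∈ Employeei, else bᵢⱼ.
Initial tableau (one row per fragment):
  row 1: a1 b12 a3 a4 a5 a6
  row 2: a1 a2 a3 a4 a5 b26
  row 3: b31 a2 a3 a4 b35 b36
Rows 1 and 3 agree on Salary; apply Salary→DeptID and equate their DeptID entries.
Rows 1 and 2 agree on DeptID; apply DeptID→City and equate their City entries.
Row 1 is now all distinguished symbols — the join is lossless.

Yes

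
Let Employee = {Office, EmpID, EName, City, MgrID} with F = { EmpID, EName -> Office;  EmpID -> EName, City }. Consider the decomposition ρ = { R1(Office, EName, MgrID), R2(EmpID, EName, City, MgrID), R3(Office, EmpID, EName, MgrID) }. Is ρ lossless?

Chase test. Columns are Office, EmpID, EName, City, MgrID; row i has aⱼ where attribute j ∈ Ri, else bᵢⱼ.
Initial tableau (one row per fragment):
  row 1: a1 b12 a3 b14 a5
  row 2: b21 a2 a3 a4 a5
  row 3: a1 a2 a3 b34 a5
Rows 2 and 3 agree on EmpID, EName; apply EmpID, EName→Office and equate their Office entries.
Rows 2 and 3 agree on EmpID; apply EmpID→EName, City and equate their EName, City entries.
Row 2 is now all distinguished symbols — the join is lossless.

Yes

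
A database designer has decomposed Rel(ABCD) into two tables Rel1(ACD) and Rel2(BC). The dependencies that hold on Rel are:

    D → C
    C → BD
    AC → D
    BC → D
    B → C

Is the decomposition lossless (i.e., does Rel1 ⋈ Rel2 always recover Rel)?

Common attributes: Rel1 ∩ Rel2 = {C}.
Closure of {C}: C → BD applies, adding BD. So (C)⁺ = {BCD}.
This closure contains every attribute of Rel2, so Rel1 ∩ Rel2 → Rel2. The join is lossless.

Yes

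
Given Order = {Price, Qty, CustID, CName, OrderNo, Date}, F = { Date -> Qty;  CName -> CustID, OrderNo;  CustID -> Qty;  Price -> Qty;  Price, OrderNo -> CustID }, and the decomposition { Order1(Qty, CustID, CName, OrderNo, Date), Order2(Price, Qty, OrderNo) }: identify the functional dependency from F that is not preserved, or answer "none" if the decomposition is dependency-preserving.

Price, OrderNo -> CustID

Check Price, OrderNo → CustID: no single fragment contains all of {Price, CustID, OrderNo}, and the restricted closure of {Price, OrderNo} across the fragments never reaches {CustID}.
Date → Qty is preserved.
CName → CustID, OrderNo is preserved.
CustID → Qty is preserved.
Price → Qty is preserved.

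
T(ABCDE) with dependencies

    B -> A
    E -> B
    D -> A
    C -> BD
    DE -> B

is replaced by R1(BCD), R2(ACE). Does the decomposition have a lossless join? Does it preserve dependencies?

lossless but not dependency-preserving

Lossless test: (C)⁺ = {ABCD}, which contains all of one fragment — lossless.
Dependency preservation: the restricted closure of {B} across the fragments never reaches {A}, so B → A cannot be enforced without a join — not preserved.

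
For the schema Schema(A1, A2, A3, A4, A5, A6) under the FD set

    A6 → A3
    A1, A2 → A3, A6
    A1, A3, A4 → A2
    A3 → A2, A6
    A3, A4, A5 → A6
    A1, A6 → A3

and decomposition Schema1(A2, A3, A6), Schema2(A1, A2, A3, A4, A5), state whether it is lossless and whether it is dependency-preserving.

Lossless test: (A2, A3)⁺ = {A2, A3, A6}, which contains all of one fragment — lossless.
Dependency preservation: A1, A2 → A3, A6; A3, A4, A5 → A6; A1, A6 → A3 are not contained in any single fragment, but the restricted closure of each left-hand side across the fragments still reaches the right-hand side; the remaining FDs each lie inside some fragment. All dependencies are preserved.

lossless and dependency-preserving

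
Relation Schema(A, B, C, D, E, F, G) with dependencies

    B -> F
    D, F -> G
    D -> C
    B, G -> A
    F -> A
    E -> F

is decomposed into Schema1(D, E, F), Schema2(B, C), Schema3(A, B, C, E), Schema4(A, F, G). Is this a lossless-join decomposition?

No

Chase test. Columns are A, B, C, D, E, F, G; row i has aⱼ where attribute j ∈ Schemai, else bᵢⱼ.
Initial tableau (one row per fragment):
  row 1: b11 b12 b13 a4 a5 a6 b17
  row 2: b21 a2 a3 b24 b25 b26 b27
  row 3: a1 a2 a3 b34 a5 b36 b37
  row 4: a1 b42 b43 b44 b45 a6 a7
Rows 2 and 3 agree on B; apply B→F and equate their F entries.
Rows 1 and 4 agree on F; apply F→A and equate their A entries.
Rows 2 and 3 agree on F; apply F→A and equate their A entries.
Rows 1 and 3 agree on E; apply E→F and equate their F entries.
No row becomes fully distinguished — the join is lossy.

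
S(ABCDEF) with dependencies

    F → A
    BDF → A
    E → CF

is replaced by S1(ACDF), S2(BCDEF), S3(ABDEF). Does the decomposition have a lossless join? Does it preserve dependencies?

lossless and dependency-preserving

Lossless test (chase): Rows 1 and 2 agree on F; apply F→A and equate their A entries. Rows 2 and 3 agree on E; apply E→CF and equate their CF entries. Row 2 is now all distinguished symbols — the join is lossless.
Dependency preservation: every FD's attributes lie within a single fragment, so each can be enforced locally — preserved.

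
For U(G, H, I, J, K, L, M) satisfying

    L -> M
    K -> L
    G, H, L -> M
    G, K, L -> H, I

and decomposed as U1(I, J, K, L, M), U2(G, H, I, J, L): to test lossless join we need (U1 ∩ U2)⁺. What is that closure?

U1 ∩ U2 = {I, J, L}.
L → M applies, adding M
Closure: {I, J, L, M}.

I, J, L, M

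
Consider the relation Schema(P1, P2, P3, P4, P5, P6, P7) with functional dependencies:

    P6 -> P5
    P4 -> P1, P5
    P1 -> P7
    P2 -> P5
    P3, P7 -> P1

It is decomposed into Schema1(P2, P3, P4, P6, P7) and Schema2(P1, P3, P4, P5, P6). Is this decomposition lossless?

Common attributes: Schema1 ∩ Schema2 = {P3, P4, P6}.
Closure of {P3, P4, P6}: P6 → P5 applies, adding P5; P4 → P1, P5 applies, adding P1; P1 → P7 applies, adding P7. So (P3, P4, P6)⁺ = {P1, P3, P4, P5, P6, P7}.
This closure contains every attribute of Schema2, so Schema1 ∩ Schema2 → Schema2. The join is lossless.

Yes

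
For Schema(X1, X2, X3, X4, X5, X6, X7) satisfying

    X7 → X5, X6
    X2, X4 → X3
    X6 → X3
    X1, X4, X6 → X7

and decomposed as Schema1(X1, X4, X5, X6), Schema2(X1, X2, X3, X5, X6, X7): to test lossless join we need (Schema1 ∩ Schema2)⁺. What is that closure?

X1, X3, X5, X6

Schema1 ∩ Schema2 = {X1, X5, X6}.
X6 → X3 applies, adding X3
Closure: {X1, X3, X5, X6}.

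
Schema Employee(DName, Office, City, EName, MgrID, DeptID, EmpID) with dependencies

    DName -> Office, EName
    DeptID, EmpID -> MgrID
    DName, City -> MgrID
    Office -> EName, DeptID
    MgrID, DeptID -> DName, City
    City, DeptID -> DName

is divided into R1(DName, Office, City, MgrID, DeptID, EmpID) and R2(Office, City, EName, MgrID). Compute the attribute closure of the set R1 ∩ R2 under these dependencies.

R1 ∩ R2 = {Office, City, MgrID}.
Office → EName, DeptID applies, adding EName, DeptID
MgrID, DeptID → DName, City applies, adding DName
Closure: {DName, Office, City, EName, MgrID, DeptID}.

DName, Office, City, EName, MgrID, DeptID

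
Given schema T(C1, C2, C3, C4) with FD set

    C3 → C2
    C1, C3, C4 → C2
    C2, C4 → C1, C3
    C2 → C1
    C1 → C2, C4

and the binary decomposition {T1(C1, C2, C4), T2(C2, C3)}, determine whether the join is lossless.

Yes

Common attributes: T1 ∩ T2 = {C2}.
Closure of {C2}: C2 → C1 applies, adding C1; C1 → C2, C4 applies, adding C4; C2, C4 → C1, C3 applies, adding C3. So (C2)⁺ = {C1, C2, C3, C4}.
This closure contains every attribute of T1, so T1 ∩ T2 → T1. The join is lossless.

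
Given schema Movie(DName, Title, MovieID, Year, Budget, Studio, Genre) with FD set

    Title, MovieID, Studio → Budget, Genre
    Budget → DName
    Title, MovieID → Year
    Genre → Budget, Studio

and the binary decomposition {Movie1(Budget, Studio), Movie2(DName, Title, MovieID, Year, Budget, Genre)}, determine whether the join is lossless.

No

Common attributes: Movie1 ∩ Movie2 = {Budget}.
Closure of {Budget}: Budget → DName applies, adding DName. So (Budget)⁺ = {DName, Budget}.
The closure contains neither all of Movie1 = {Budget, Studio} nor all of Movie2 = {DName, Title, MovieID, Year, Budget, Genre}, so the common attributes are not a superkey of either fragment. The join is lossy.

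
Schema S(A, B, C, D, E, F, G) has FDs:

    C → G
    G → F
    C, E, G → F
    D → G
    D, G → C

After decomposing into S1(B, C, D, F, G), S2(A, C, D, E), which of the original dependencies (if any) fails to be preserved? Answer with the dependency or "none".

C → G lies within S1.
G → F lies within S1.
C, E, G → F: restricted closure across fragments reaches F.
D → G lies within S1.
D, G → C lies within S1.
Every dependency is enforceable on the fragments, so the decomposition is dependency-preserving.

none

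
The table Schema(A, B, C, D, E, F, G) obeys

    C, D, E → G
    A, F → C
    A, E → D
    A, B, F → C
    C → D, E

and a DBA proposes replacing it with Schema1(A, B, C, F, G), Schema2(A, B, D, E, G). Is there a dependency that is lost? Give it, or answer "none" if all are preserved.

Check C → D, E: no single fragment contains all of {C, D, E}, and the restricted closure of {C} across the fragments never reaches {D, E}.
C, D, E → G is preserved.
A, F → C is preserved.
A, E → D is preserved.
A, B, F → C is preserved.

C → D, E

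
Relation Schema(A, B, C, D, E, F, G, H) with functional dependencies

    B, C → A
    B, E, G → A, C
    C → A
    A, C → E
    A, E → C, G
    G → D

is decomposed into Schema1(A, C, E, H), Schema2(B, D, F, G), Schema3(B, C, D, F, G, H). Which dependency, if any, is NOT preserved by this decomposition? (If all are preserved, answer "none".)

B, E, G → A, C

Check B, E, G → A, C: no single fragment contains all of {A, B, C, E, G}, and the restricted closure of {B, E, G} across the fragments never reaches {A, C}.
B, C → A is preserved.
C → A is preserved.
A, C → E is preserved.
A, E → C, G is preserved.
G → D is preserved.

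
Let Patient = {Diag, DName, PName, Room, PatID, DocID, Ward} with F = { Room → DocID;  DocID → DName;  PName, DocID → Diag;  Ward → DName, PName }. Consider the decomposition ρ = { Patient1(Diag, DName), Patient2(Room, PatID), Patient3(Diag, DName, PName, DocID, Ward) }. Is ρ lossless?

Chase test. Columns are Diag, DName, PName, Room, PatID, DocID, Ward; row i has aⱼ where attribute j ∈ Patienti, else bᵢⱼ.
Initial tableau (one row per fragment):
  row 1: a1 a2 b13 b14 b15 b16 b17
  row 2: b21 b22 b23 a4 a5 b26 b27
  row 3: a1 a2 a3 b34 b35 a6 a7
No row becomes fully distinguished — the join is lossy.

No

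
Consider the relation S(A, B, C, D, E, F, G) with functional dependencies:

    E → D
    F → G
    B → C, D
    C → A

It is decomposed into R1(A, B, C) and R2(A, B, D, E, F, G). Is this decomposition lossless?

Common attributes: R1 ∩ R2 = {A, B}.
Closure of {A, B}: B → C, D applies, adding C, D. So (A, B)⁺ = {A, B, C, D}.
This closure contains every attribute of R1, so R1 ∩ R2 → R1. The join is lossless.

Yes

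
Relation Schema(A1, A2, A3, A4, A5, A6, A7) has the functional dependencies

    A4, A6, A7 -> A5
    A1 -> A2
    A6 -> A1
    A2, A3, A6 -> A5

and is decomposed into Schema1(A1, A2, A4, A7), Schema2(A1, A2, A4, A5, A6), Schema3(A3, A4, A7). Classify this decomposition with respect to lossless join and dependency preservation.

Lossless test (chase): applying each FD to every pair of rows produces no changes in the tableau, so no row becomes fully distinguished — the join is lossy.
Dependency preservation: the restricted closure of {A4, A6, A7} across the fragments never reaches {A5}, so A4, A6, A7 → A5 cannot be enforced without a join — not preserved.

lossy and not dependency-preserving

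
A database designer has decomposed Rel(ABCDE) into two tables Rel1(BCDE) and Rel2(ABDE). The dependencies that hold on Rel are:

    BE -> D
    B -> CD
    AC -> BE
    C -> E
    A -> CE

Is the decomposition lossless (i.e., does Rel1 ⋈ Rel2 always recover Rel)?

Yes

Common attributes: Rel1 ∩ Rel2 = {BDE}.
Closure of {BDE}: B → CD applies, adding C. So (BDE)⁺ = {BCDE}.
This closure contains every attribute of Rel1, so Rel1 ∩ Rel2 → Rel1. The join is lossless.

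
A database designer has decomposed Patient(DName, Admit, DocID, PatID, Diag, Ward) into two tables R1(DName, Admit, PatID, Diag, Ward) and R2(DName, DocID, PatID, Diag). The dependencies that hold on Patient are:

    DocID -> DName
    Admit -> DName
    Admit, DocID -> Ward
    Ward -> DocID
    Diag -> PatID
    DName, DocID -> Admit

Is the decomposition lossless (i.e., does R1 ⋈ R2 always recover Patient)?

Common attributes: R1 ∩ R2 = {DName, PatID, Diag}.
No dependency enlarges {DName, PatID, Diag}, so (DName, PatID, Diag)⁺ = {DName, PatID, Diag}.
The closure contains neither all of R1 = {DName, Admit, PatID, Diag, Ward} nor all of R2 = {DName, DocID, PatID, Diag}, so the common attributes are not a superkey of either fragment. The join is lossy.

No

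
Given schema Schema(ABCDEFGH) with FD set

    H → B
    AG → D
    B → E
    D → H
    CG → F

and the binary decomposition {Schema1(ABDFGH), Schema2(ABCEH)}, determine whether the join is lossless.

No

Common attributes: Schema1 ∩ Schema2 = {ABH}.
Closure of {ABH}: B → E applies, adding E. So (ABH)⁺ = {ABEH}.
The closure contains neither all of Schema1 = {ABDFGH} nor all of Schema2 = {ABCEH}, so the common attributes are not a superkey of either fragment. The join is lossy.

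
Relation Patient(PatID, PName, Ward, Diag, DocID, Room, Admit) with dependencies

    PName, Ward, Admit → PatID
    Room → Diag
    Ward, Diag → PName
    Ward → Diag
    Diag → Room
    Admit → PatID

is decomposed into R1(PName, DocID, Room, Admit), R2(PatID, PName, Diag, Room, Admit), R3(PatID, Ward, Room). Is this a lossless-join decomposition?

Chase test. Columns are PatID, PName, Ward, Diag, DocID, Room, Admit; row i has aⱼ where attribute j ∈ Ri, else bᵢⱼ.
Initial tableau (one row per fragment):
  row 1: b11 a2 b13 b14 a5 a6 a7
  row 2: a1 a2 b23 a4 b25 a6 a7
  row 3: a1 b32 a3 b34 b35 a6 b37
Rows 1 and 2 agree on Room; apply Room→Diag and equate their Diag entries.
Rows 1 and 3 agree on Room; apply Room→Diag and equate their Diag entries.
Rows 1 and 2 agree on Admit; apply Admit→PatID and equate their PatID entries.
No row becomes fully distinguished — the join is lossy.

No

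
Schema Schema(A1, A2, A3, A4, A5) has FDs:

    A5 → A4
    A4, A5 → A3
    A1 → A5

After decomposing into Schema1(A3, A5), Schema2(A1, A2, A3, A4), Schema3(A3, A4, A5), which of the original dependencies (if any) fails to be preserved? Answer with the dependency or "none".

A1 → A5

Check A1 → A5: no single fragment contains all of {A1, A5}, and the restricted closure of {A1} across the fragments never reaches {A5}.
A5 → A4 is preserved.
A4, A5 → A3 is preserved.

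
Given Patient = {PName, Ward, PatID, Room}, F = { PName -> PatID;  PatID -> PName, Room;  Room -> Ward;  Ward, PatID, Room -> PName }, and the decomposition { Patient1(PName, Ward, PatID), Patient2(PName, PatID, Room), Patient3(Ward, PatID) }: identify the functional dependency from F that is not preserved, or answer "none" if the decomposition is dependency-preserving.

Check Room → Ward: no single fragment contains all of {Ward, Room}, and the restricted closure of {Room} across the fragments never reaches {Ward}.
PName → PatID is preserved.
PatID → PName, Room is preserved.
Ward, PatID, Room → PName is preserved.

Room -> Ward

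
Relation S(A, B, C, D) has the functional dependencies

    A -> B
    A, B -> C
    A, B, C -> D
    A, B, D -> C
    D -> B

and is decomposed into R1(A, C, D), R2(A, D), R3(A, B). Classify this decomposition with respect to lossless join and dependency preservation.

lossless but not dependency-preserving

Lossless test (chase): Rows 1 and 2 agree on A; apply A→B and equate their B entries. Rows 1 and 3 agree on A; apply A→B and equate their B entries. Rows 1 and 2 agree on A, B; apply A, B→C and equate their C entries. Rows 1 and 3 agree on A, B; apply A, B→C and equate their C entries. Rows 1 and 3 agree on A, B, C; apply A, B, C→D and equate their D entries. Row 1 is now all distinguished symbols — the join is lossless.
Dependency preservation: the restricted closure of {D} across the fragments never reaches {B}, so D → B cannot be enforced without a join — not preserved.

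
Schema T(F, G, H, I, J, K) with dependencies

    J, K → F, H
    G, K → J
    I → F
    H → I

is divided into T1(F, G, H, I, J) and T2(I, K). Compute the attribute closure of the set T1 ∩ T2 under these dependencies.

F, I

T1 ∩ T2 = {I}.
I → F applies, adding F
Closure: {F, I}.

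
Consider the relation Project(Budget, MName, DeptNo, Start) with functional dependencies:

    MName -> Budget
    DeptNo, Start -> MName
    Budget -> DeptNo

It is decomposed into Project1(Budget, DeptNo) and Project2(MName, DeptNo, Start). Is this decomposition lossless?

No

Common attributes: Project1 ∩ Project2 = {DeptNo}.
No dependency enlarges {DeptNo}, so (DeptNo)⁺ = {DeptNo}.
The closure contains neither all of Project1 = {Budget, DeptNo} nor all of Project2 = {MName, DeptNo, Start}, so the common attributes are not a superkey of either fragment. The join is lossy.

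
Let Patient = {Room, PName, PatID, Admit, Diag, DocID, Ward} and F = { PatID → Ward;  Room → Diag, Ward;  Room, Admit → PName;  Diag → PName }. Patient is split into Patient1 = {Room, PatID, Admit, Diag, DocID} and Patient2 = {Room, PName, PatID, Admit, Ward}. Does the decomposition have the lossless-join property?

Yes

Common attributes: Patient1 ∩ Patient2 = {Room, PatID, Admit}.
Closure of {Room, PatID, Admit}: PatID → Ward applies, adding Ward; Room → Diag, Ward applies, adding Diag; Room, Admit → PName applies, adding PName. So (Room, PatID, Admit)⁺ = {Room, PName, PatID, Admit, Diag, Ward}.
This closure contains every attribute of Patient2, so Patient1 ∩ Patient2 → Patient2. The join is lossless.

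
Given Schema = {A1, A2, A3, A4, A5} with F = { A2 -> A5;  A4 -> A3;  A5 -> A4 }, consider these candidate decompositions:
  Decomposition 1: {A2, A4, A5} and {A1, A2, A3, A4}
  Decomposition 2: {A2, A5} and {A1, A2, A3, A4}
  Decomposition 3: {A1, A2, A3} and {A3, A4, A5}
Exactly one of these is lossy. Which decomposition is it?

Decomposition 1: common = {A2, A4}, closure = {A2, A3, A4, A5} → lossless.
Decomposition 2: common = {A2}, closure = {A2, A3, A4, A5} → lossless.
Decomposition 3: common = {A3}, closure = {A3} → lossy.

Decomposition 3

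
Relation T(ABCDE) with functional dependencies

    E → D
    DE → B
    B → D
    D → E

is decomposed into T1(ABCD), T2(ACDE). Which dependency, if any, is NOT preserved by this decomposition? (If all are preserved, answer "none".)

none

E → D lies within T2.
DE → B: restricted closure across fragments reaches B.
B → D lies within T1.
D → E lies within T2.
Every dependency is enforceable on the fragments, so the decomposition is dependency-preserving.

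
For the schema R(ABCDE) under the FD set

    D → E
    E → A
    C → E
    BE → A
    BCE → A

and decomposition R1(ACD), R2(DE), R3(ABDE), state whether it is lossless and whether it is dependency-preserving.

Lossless test (chase): Rows 1 and 2 agree on D; apply D→E and equate their E entries. Rows 1 and 2 agree on E; apply E→A and equate their A entries. No row becomes fully distinguished — the join is lossy.
Dependency preservation: the restricted closure of {C} across the fragments never reaches {E}, so C → E cannot be enforced without a join — not preserved.

lossy and not dependency-preserving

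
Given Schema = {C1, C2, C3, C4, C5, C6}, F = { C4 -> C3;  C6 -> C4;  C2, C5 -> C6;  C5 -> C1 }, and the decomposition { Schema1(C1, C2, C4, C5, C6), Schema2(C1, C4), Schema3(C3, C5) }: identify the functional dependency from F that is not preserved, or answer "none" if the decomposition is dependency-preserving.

Check C4 → C3: no single fragment contains all of {C3, C4}, and the restricted closure of {C4} across the fragments never reaches {C3}.
C6 → C4 is preserved.
C2, C5 → C6 is preserved.
C5 → C1 is preserved.

C4 -> C3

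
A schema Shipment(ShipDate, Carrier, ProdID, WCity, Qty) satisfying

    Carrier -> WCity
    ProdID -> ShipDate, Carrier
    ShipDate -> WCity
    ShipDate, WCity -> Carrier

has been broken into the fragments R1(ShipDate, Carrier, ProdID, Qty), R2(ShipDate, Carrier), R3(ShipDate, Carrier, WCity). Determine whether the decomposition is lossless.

Chase test. Columns are ShipDate, Carrier, ProdID, WCity, Qty; row i has aⱼ where attribute j ∈ Ri, else bᵢⱼ.
Initial tableau (one row per fragment):
  row 1: a1 a2 a3 b14 a5
  row 2: a1 a2 b23 b24 b25
  row 3: a1 a2 b33 a4 b35
Rows 1 and 2 agree on Carrier; apply Carrier→WCity and equate their WCity entries.
Rows 1 and 3 agree on Carrier; apply Carrier→WCity and equate their WCity entries.
Row 1 is now all distinguished symbols — the join is lossless.

Yes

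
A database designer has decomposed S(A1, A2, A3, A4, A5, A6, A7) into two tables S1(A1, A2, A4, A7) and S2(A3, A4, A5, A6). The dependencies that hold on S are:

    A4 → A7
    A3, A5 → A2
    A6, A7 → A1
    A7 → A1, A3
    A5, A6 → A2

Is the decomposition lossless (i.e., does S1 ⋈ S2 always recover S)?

No

Common attributes: S1 ∩ S2 = {A4}.
Closure of {A4}: A4 → A7 applies, adding A7; A7 → A1, A3 applies, adding A1, A3. So (A4)⁺ = {A1, A3, A4, A7}.
The closure contains neither all of S1 = {A1, A2, A4, A7} nor all of S2 = {A3, A4, A5, A6}, so the common attributes are not a superkey of either fragment. The join is lossy.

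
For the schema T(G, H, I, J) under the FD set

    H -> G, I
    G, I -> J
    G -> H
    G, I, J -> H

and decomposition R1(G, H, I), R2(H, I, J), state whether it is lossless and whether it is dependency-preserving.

lossless and dependency-preserving

Lossless test: (H, I)⁺ = {G, H, I, J}, which contains all of one fragment — lossless.
Dependency preservation: G, I → J; G, I, J → H are not contained in any single fragment, but the restricted closure of each left-hand side across the fragments still reaches the right-hand side; the remaining FDs each lie inside some fragment. All dependencies are preserved.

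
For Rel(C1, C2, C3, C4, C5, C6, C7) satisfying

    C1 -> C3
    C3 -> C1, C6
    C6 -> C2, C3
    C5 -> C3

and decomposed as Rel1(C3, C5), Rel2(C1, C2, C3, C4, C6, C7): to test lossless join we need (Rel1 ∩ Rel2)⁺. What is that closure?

C1, C2, C3, C6

Rel1 ∩ Rel2 = {C3}.
C3 → C1, C6 applies, adding C1, C6
C6 → C2, C3 applies, adding C2
Closure: {C1, C2, C3, C6}.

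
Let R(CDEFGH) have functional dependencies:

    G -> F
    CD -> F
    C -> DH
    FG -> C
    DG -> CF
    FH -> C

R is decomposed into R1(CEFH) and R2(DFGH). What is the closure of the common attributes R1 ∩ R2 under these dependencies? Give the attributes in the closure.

R1 ∩ R2 = {FH}.
FH → C applies, adding C
C → DH applies, adding D
Closure: {CDFH}.

CDFH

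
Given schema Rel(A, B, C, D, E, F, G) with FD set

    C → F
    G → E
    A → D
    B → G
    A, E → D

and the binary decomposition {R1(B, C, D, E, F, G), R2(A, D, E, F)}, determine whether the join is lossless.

No

Common attributes: R1 ∩ R2 = {D, E, F}.
No dependency enlarges {D, E, F}, so (D, E, F)⁺ = {D, E, F}.
The closure contains neither all of R1 = {B, C, D, E, F, G} nor all of R2 = {A, D, E, F}, so the common attributes are not a superkey of either fragment. The join is lossy.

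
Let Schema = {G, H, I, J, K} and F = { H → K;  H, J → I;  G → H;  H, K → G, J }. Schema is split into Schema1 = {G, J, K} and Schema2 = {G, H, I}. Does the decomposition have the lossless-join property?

Yes

Common attributes: Schema1 ∩ Schema2 = {G}.
Closure of {G}: G → H applies, adding H; H → K applies, adding K; H, K → G, J applies, adding J; H, J → I applies, adding I. So (G)⁺ = {G, H, I, J, K}.
This closure contains every attribute of Schema1, so Schema1 ∩ Schema2 → Schema1. The join is lossless.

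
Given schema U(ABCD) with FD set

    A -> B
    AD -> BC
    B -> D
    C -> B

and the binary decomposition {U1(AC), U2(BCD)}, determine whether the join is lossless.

Yes

Common attributes: U1 ∩ U2 = {C}.
Closure of {C}: C → B applies, adding B; B → D applies, adding D. So (C)⁺ = {BCD}.
This closure contains every attribute of U2, so U1 ∩ U2 → U2. The join is lossless.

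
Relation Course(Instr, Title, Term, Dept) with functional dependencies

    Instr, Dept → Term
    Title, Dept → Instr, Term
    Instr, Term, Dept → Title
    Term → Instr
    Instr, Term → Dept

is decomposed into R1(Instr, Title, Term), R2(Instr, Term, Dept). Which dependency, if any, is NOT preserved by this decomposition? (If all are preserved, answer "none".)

Check Title, Dept → Instr, Term: no single fragment contains all of {Instr, Title, Term, Dept}, and the restricted closure of {Title, Dept} across the fragments never reaches {Instr, Term}.
Instr, Dept → Term is preserved.
Instr, Term, Dept → Title is preserved.
Term → Instr is preserved.
Instr, Term → Dept is preserved.

Title, Dept → Instr, Term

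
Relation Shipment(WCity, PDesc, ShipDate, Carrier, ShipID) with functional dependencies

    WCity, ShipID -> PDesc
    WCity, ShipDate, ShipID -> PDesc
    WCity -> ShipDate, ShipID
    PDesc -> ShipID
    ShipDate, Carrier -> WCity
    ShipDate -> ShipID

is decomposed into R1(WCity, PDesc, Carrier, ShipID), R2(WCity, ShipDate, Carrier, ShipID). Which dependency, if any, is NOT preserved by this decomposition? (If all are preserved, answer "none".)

none

WCity, ShipID → PDesc lies within R1.
WCity, ShipDate, ShipID → PDesc: restricted closure across fragments reaches PDesc.
WCity → ShipDate, ShipID lies within R2.
PDesc → ShipID lies within R1.
ShipDate, Carrier → WCity lies within R2.
ShipDate → ShipID lies within R2.
Every dependency is enforceable on the fragments, so the decomposition is dependency-preserving.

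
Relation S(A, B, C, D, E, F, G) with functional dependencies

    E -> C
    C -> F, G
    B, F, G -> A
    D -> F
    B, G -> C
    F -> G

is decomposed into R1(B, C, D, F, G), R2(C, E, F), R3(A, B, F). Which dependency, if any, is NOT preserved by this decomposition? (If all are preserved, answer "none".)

none

E → C lies within R2.
C → F, G lies within R1.
B, F, G → A: restricted closure across fragments reaches A.
D → F lies within R1.
B, G → C lies within R1.
F → G lies within R1.
Every dependency is enforceable on the fragments, so the decomposition is dependency-preserving.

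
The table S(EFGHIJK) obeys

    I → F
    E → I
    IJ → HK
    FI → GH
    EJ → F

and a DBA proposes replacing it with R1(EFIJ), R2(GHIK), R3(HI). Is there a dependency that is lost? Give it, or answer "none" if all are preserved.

Check IJ → HK: no single fragment contains all of {HIJK}, and the restricted closure of {IJ} across the fragments never reaches {HK}.
I → F is preserved.
E → I is preserved.
FI → GH is preserved.
EJ → F is preserved.

IJ → HK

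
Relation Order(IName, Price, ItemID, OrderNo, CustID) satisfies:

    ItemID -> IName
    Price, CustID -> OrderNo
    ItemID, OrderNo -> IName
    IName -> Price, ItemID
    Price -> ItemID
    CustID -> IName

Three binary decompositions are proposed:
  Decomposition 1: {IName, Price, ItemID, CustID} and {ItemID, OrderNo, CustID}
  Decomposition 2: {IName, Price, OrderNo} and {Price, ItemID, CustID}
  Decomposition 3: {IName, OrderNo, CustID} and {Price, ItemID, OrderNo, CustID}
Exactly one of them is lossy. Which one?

Decomposition 1: common = {ItemID, CustID}, closure = {IName, Price, ItemID, OrderNo, CustID} → lossless.
Decomposition 2: common = {Price}, closure = {IName, Price, ItemID} → lossy.
Decomposition 3: common = {OrderNo, CustID}, closure = {IName, Price, ItemID, OrderNo, CustID} → lossless.

Decomposition 2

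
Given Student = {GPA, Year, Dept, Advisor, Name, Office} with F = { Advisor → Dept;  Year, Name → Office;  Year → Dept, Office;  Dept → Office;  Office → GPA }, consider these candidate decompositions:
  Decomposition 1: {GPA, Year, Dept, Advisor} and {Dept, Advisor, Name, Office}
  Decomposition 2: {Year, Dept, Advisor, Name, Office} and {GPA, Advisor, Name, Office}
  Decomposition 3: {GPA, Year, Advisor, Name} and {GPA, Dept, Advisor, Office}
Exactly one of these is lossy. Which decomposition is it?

Decomposition 1

Decomposition 1: common = {Dept, Advisor}, closure = {GPA, Dept, Advisor, Office} → lossy.
Decomposition 2: common = {Advisor, Name, Office}, closure = {GPA, Dept, Advisor, Name, Office} → lossless.
Decomposition 3: common = {GPA, Advisor}, closure = {GPA, Dept, Advisor, Office} → lossless.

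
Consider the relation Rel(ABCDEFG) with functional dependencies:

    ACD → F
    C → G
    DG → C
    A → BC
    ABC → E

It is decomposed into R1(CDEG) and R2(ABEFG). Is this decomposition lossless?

Common attributes: R1 ∩ R2 = {EG}.
No dependency enlarges {EG}, so (EG)⁺ = {EG}.
The closure contains neither all of R1 = {CDEG} nor all of R2 = {ABEFG}, so the common attributes are not a superkey of either fragment. The join is lossy.

No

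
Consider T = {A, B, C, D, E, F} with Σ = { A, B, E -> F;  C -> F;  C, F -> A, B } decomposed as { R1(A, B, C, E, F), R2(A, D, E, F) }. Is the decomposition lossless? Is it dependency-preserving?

lossy but dependency-preserving

Lossless test: (A, E, F)⁺ = {A, E, F}, which is a superkey of neither fragment — lossy.
Dependency preservation: every FD's attributes lie within a single fragment, so each can be enforced locally — preserved.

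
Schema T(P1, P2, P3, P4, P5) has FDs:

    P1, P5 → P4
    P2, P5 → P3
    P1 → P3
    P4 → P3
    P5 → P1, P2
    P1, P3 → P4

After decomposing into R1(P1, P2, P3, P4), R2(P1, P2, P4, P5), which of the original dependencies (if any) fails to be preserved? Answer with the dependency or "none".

none

P1, P5 → P4 lies within R2.
P2, P5 → P3: restricted closure across fragments reaches P3.
P1 → P3 lies within R1.
P4 → P3 lies within R1.
P5 → P1, P2 lies within R2.
P1, P3 → P4 lies within R1.
Every dependency is enforceable on the fragments, so the decomposition is dependency-preserving.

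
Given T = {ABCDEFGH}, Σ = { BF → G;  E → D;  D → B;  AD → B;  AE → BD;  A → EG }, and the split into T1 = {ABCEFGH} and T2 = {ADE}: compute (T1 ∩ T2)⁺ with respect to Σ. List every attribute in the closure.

T1 ∩ T2 = {AE}.
E → D applies, adding D
D → B applies, adding B
A → EG applies, adding G
Closure: {ABDEG}.

ABDEG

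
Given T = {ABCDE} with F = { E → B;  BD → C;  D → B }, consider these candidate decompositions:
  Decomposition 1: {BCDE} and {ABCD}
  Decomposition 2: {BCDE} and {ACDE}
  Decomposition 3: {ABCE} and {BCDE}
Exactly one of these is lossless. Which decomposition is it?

Decomposition 1: common = {BCD}, closure = {BCD} → lossy.
Decomposition 2: common = {CDE}, closure = {BCDE} → lossless.
Decomposition 3: common = {BCE}, closure = {BCE} → lossy.

Decomposition 2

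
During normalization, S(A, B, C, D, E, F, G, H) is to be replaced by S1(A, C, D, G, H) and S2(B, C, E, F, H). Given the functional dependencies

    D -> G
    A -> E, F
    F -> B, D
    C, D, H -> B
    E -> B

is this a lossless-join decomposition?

Common attributes: S1 ∩ S2 = {C, H}.
No dependency enlarges {C, H}, so (C, H)⁺ = {C, H}.
The closure contains neither all of S1 = {A, C, D, G, H} nor all of S2 = {B, C, E, F, H}, so the common attributes are not a superkey of either fragment. The join is lossy.

No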